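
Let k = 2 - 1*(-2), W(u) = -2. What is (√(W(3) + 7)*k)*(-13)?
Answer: -52*√5 ≈ -116.28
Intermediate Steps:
k = 4 (k = 2 + 2 = 4)
(√(W(3) + 7)*k)*(-13) = (√(-2 + 7)*4)*(-13) = (√5*4)*(-13) = (4*√5)*(-13) = -52*√5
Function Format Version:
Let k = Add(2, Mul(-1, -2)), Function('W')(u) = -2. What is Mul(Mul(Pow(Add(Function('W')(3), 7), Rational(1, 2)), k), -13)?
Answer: Mul(-52, Pow(5, Rational(1, 2))) ≈ -116.28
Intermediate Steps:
k = 4 (k = Add(2, 2) = 4)
Mul(Mul(Pow(Add(Function('W')(3), 7), Rational(1, 2)), k), -13) = Mul(Mul(Pow(Add(-2, 7), Rational(1, 2)), 4), -13) = Mul(Mul(Pow(5, Rational(1, 2)), 4), -13) = Mul(Mul(4, Pow(5, Rational(1, 2))), -13) = Mul(-52, Pow(5, Rational(1, 2)))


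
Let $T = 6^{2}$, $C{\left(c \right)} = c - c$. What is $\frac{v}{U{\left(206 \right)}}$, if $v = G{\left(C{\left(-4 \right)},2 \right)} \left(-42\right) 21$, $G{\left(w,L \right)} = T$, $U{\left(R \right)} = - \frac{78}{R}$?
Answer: $\frac{1090152}{13} \approx 83858.0$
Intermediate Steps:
$C{\left(c \right)} = 0$
$T = 36$
$G{\left(w,L \right)} = 36$
$v = -31752$ ($v = 36 \left(-42\right) 21 = \left(-1512\right) 21 = -31752$)
$\frac{v}{U{\left(206 \right)}} = - \frac{31752}{\left(-78\right) \frac{1}{206}} = - \frac{31752}{- \frac{39}{103}} = \left(-31752\right) \left(- \frac{103}{39}\right) = \frac{1090152}{13}$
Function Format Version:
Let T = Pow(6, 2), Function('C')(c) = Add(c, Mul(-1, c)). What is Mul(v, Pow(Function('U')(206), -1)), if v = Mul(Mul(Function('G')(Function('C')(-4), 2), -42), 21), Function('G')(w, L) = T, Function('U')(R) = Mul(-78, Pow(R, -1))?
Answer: Rational(1090152, 13) ≈ 83858.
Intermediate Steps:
Function('C')(c) = 0
T = 36
Function('G')(w, L) = 36
v = -31752 (v = Mul(Mul(36, -42), 21) = Mul(-1512, 21) = -31752)
Mul(v, Pow(Function('U')(206), -1)) = Mul(-31752, Pow(Mul(-78, Pow(206, -1)), -1)) = Mul(-31752, Pow(Mul(-78, Rational(1, 206)), -1)) = Mul(-31752, Pow(Rational(-39, 103), -1)) = Mul(-31752, Rational(-103, 39)) = Rational(1090152, 13)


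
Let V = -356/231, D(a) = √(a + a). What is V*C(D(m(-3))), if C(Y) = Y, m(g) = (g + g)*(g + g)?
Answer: -712*√2/77 ≈ -13.077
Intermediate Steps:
m(g) = 4*g² (m(g) = (2*g)*(2*g) = 4*g²)
D(a) = √2*√a (D(a) = √(2*a) = √2*√a)
V = -356/231 (V = -356*1/231 = -356/231 ≈ -1.5411)
V*C(D(m(-3))) = -356*√2*√(4*(-3)²)/231 = -356*√2*√(4*9)/231 = -356*√2*√36/231 = -356*√2*6/231 = -712*√2/77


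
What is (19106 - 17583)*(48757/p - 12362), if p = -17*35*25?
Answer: -280130731161/14875 ≈ -1.8832e+7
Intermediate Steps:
p = -14875 (p = -595*25 = -14875)
(19106 - 17583)*(48757/p - 12362) = (19106 - 17583)*(48757/(-14875) - 12362) = 1523*(48757*(-1/14875) - 12362) = 1523*(-48757/14875 - 12362) = 1523*(-183933507/14875) = -280130731161/14875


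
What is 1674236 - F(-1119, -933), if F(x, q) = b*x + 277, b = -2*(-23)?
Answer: 1725433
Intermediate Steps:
b = 46
F(x, q) = 277 + 46*x (F(x, q) = 46*x + 277 = 277 + 46*x)
1674236 - F(-1119, -933) = 1674236 - (277 + 46*(-1119)) = 1674236 - (277 - 51474) = 1674236 - 1*(-51197) = 1674236 + 51197 = 1725433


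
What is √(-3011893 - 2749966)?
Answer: I*√5761859 ≈ 2400.4*I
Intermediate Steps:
√(-3011893 - 2749966) = √(-5761859) = I*√5761859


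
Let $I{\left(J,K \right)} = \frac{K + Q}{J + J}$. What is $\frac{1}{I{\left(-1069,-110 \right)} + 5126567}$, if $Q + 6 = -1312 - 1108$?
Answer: $\frac{1069}{5480301391} \approx 1.9506 \cdot 10^{-7}$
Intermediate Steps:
$Q = -2426$ ($Q = -6 - 2420 = -2426$)
$I{\left(J,K \right)} = \frac{-2426 + K}{2 J}$ ($I{\left(J,K \right)} = \frac{K - 2426}{J + J} = \frac{-2426 + K}{2 J}$)
$\frac{1}{I{\left(-1069,-110 \right)} + 5126567} = \frac{1}{\frac{-2426 - 110}{2 \left(-1069\right)} + 5126567} = \frac{1}{\frac{1}{2} \left(- \frac{1}{1069}\right) \left(-2536\right) + 5126567} = \frac{1}{\frac{1268}{1069} + 5126567} = \frac{1}{\frac{5480301391}{1069}} = \frac{1069}{5480301391}$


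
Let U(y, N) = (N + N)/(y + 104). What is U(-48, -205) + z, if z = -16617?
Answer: -465481/28 ≈ -16624.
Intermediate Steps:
U(y, N) = 2*N/(104 + y) (U(y, N) = (2*N)/(104 + y) = 2*N/(104 + y))
U(-48, -205) + z = 2*(-205)/(104 - 48) - 16617 = 2*(-205)/56 - 16617 = 2*(-205)*(1/56) - 16617 = -205/28 - 16617 = -465481/28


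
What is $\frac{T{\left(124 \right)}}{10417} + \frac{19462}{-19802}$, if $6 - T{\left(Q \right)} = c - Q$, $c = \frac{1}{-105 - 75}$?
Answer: $- \frac{18014515559}{18564969060} \approx -0.97035$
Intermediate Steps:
$c = - \frac{1}{180}$ ($c = \frac{1}{-180} = - \frac{1}{180} \approx -0.0055556$)
$T{\left(Q \right)} = \frac{1081}{180} + Q$ ($T{\left(Q \right)} = 6 - \left(- \frac{1}{180} - Q\right) = 6 + \left(\frac{1}{180} + Q\right) = \frac{1081}{180} + Q$)
$\frac{T{\left(124 \right)}}{10417} + \frac{19462}{-19802} = \frac{\frac{1081}{180} + 124}{10417} + \frac{19462}{-19802} = \frac{23401}{180} \cdot \frac{1}{10417} + 19462 \left(- \frac{1}{19802}\right) = \frac{23401}{1875060} - \frac{9731}{9901} = - \frac{18014515559}{18564969060}$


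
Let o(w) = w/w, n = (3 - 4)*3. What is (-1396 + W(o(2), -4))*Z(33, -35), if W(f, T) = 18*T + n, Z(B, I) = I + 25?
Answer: 14710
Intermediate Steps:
Z(B, I) = 25 + I
n = -3 (n = -1*3 = -3)
o(w) = 1
W(f, T) = -3 + 18*T (W(f, T) = 18*T - 3 = -3 + 18*T)
(-1396 + W(o(2), -4))*Z(33, -35) = (-1396 + (-3 + 18*(-4)))*(25 - 35) = (-1396 + (-3 - 72))*(-10) = (-1396 - 75)*(-10) = -1471*(-10) = 14710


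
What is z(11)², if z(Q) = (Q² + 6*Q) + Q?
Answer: 39204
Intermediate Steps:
z(Q) = Q² + 7*Q
z(11)² = (11*(7 + 11))² = (11*18)² = 198² = 39204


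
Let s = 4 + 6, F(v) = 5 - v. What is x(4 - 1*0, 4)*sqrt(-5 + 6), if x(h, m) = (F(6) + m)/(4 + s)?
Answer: 3/14 ≈ 0.21429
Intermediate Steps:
s = 10
x(h, m) = -1/14 + m/14 (x(h, m) = ((5 - 1*6) + m)/(4 + 10) = ((5 - 6) + m)/14 = (-1 + m)*(1/14) = -1/14 + m/14)
x(4 - 1*0, 4)*sqrt(-5 + 6) = (-1/14 + (1/14)*4)*sqrt(-5 + 6) = (-1/14 + 2/7)*sqrt(1) = (3/14)*1 = 3/14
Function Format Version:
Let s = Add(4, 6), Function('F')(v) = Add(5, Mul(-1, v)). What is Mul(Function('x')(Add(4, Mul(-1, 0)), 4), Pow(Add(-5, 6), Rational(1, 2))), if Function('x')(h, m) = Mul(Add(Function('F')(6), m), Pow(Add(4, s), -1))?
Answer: Rational(3, 14) ≈ 0.21429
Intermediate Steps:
s = 10
Function('x')(h, m) = Add(Rational(-1, 14), Mul(Rational(1, 14), m)) (Function('x')(h, m) = Mul(Add(Add(5, Mul(-1, 6)), m), Pow(Add(4, 10), -1)) = Mul(Add(Add(5, -6), m), Pow(14, -1)) = Mul(Add(-1, m), Rational(1, 14)) = Add(Rational(-1, 14), Mul(Rational(1, 14), m)))
Mul(Function('x')(Add(4, Mul(-1, 0)), 4), Pow(Add(-5, 6), Rational(1, 2))) = Mul(Add(Rational(-1, 14), Mul(Rational(1, 14), 4)), Pow(Add(-5, 6), Rational(1, 2))) = Mul(Add(Rational(-1, 14), Rational(2, 7)), Pow(1, Rational(1, 2))) = Mul(Rational(3, 14), 1) = Rational(3, 14)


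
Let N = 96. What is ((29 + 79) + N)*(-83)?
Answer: -16932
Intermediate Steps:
((29 + 79) + N)*(-83) = ((29 + 79) + 96)*(-83) = (108 + 96)*(-83) = 204*(-83) = -16932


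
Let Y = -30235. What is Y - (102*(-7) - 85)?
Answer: -29436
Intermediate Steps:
Y - (102*(-7) - 85) = -30235 - (102*(-7) - 85) = -30235 - (-714 - 85) = -30235 - 1*(-799) = -30235 + 799 = -29436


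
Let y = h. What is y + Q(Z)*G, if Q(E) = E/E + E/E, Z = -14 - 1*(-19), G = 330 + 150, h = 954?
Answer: 1914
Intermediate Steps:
G = 480
y = 954
Z = 5 (Z = -14 + 19 = 5)
Q(E) = 2 (Q(E) = 1 + 1 = 2)
y + Q(Z)*G = 954 + 2*480 = 954 + 960 = 1914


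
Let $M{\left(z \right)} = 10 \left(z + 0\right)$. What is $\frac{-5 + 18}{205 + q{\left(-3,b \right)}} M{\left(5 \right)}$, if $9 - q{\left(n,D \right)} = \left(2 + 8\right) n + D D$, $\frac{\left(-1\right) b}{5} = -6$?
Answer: $- \frac{325}{328} \approx -0.99085$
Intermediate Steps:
$b = 30$ ($b = \left(-5\right) \left(-6\right) = 30$)
$M{\left(z \right)} = 10 z$
$q{\left(n,D \right)} = 9 - D^{2} - 10 n$ ($q{\left(n,D \right)} = 9 - \left(\left(2 + 8\right) n + D D\right) = 9 - \left(10 n + D^{2}\right) = 9 - \left(D^{2} + 10 n\right) = 9 - D^{2} - 10 n$)
$\frac{-5 + 18}{205 + q{\left(-3,b \right)}} M{\left(5 \right)} = \frac{-5 + 18}{205 - 861} \cdot 10 \cdot 5 = \frac{13}{205 + \left(9 - 900 + 30\right)} 50 = \frac{13}{205 - 861} \cdot 50 = \frac{13}{-656} \cdot 50 = 13 \left(- \frac{1}{656}\right) 50 = \left(- \frac{13}{656}\right) 50 = - \frac{325}{328}$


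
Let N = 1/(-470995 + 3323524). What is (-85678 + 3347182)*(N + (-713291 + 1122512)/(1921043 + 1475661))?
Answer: 39658467392510062/100929131921 ≈ 3.9293e+5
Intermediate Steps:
N = 1/2852529 ≈ 3.5057e-7
(-85678 + 3347182)*(N + (-713291 + 1122512)/(1921043 + 1475661)) = (-85678 + 3347182)*(1/2852529 + (-713291 + 1122512)/(1921043 + 1475661)) = 3261504*(1/2852529 + 409221/3396704) = 3261504*(1167318166613/9689196664416) = 39658467392510062/100929131921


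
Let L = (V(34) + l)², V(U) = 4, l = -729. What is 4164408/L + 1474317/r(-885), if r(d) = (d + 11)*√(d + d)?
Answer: 4164408/525625 + 491439*I*√1770/515660 ≈ 7.9228 + 40.095*I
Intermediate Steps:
L = 525625 (L = (4 - 729)² = (-725)² = 525625)
r(d) = √2*√d*(11 + d) (r(d) = (11 + d)*√(2*d) = (11 + d)*(√2*√d) = √2*√d*(11 + d))
4164408/L + 1474317/r(-885) = 4164408/525625 + 1474317/((√2*√(-885)*(11 - 885))) = 4164408*(1/525625) + 1474317/((√2*(I*√885)*(-874))) = 4164408/525625 + 1474317/((-874*I*√1770)) = 4164408/525625 + 1474317*(I*√1770/1546980) = 4164408/525625 + 491439*I*√1770/515660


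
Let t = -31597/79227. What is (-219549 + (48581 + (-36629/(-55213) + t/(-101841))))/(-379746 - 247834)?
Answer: 19041026889550737806/69895033134058836945 ≈ 0.27242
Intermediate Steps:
t = -31597/79227 (t = -31597*1/79227 = -31597/79227 ≈ -0.39882)
(-219549 + (48581 + (-36629/(-55213) + t/(-101841))))/(-379746 - 247834) = (-219549 + (48581 + (-36629/(-55213) - 31597/79227/(-101841))))/(-379746 - 247834) = (-219549 + (48581 + (-36629*(-1/55213) - 31597/79227*(-1/101841))))/(-627580) = (-219549 + (48581 + (36629/55213 + 31597/8068556907)))*(-1/627580) = (-219549 + (48581 + 295544915511664/445489232506191))*(-1/627580) = (-219549 + 21642607949298776635/445489232506191)*(-1/627580) = -76164107558202951224/445489232506191*(-1/627580) = 19041026889550737806/69895033134058836945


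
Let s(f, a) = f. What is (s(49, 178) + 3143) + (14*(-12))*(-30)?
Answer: 8232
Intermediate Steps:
(s(49, 178) + 3143) + (14*(-12))*(-30) = (49 + 3143) + (14*(-12))*(-30) = 3192 - 168*(-30) = 3192 + 5040 = 8232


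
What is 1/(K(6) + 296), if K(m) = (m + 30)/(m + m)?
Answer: 1/299 ≈ 0.0033445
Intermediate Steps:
K(m) = (30 + m)/(2*m) (K(m) = (30 + m)/((2*m)) = (30 + m)*(1/(2*m)) = (30 + m)/(2*m))
1/(K(6) + 296) = 1/((½)*(30 + 6)/6 + 296) = 1/((½)*(⅙)*36 + 296) = 1/(3 + 296) = 1/299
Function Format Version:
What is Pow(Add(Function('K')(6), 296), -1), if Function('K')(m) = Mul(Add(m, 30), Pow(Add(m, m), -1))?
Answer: Rational(1, 299) ≈ 0.0033445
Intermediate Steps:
Function('K')(m) = Mul(Rational(1, 2), Pow(m, -1), Add(30, m)) (Function('K')(m) = Mul(Add(30, m), Pow(Mul(2, m), -1)) = Mul(Add(30, m), Mul(Rational(1, 2), Pow(m, -1))) = Mul(Rational(1, 2), Pow(m, -1), Add(30, m)))
Pow(Add(Function('K')(6), 296), -1) = Pow(Add(Mul(Rational(1, 2), Pow(6, -1), Add(30, 6)), 296), -1) = Pow(Add(Mul(Rational(1, 2), Rational(1, 6), 36), 296), -1) = Pow(Add(3, 296), -1) = Pow(299, -1) = Rational(1, 299)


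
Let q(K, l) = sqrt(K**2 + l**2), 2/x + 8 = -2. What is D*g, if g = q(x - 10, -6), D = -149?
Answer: -447*sqrt(389)/5 ≈ -1763.2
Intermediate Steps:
x = -1/5 (x = 2/(-8 - 2) = 2/(-10) = 2*(-1/10) = -1/5 ≈ -0.20000)
g = 3*sqrt(389)/5 (g = sqrt((-1/5 - 10)**2 + (-6)**2) = sqrt((-51/5)**2 + 36) = sqrt(2601/25 + 36) = sqrt(3501/25) = 3*sqrt(389)/5 ≈ 11.834)
D*g = -447*sqrt(389)/5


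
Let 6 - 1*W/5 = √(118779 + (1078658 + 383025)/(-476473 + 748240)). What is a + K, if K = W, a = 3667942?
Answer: 3667972 - 40*√137079589777953/271767 ≈ 3.6662e+6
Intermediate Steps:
W = 30 - 40*√137079589777953/271767 (W = 30 - 5*√(118779 + (1078658 + 383025)/(-476473 + 748240)) = 30 - 5*√(118779 + 1461683/271767) = 30 - 40*√137079589777953/271767 ≈ -1693.3)
K = 30 - 40*√137079589777953/271767 ≈ -1693.3
a + K = 3667942 + (30 - 40*√137079589777953/271767) = 3667972 - 40*√137079589777953/271767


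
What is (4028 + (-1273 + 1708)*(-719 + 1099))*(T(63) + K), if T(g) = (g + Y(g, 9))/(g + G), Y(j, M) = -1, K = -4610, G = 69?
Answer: -25757244056/33 ≈ -7.8052e+8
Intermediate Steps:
T(g) = (-1 + g)/(69 + g) (T(g) = (g - 1)/(g + 69) = (-1 + g)/(69 + g))
(4028 + (-1273 + 1708)*(-719 + 1099))*(T(63) + K) = (4028 + (-1273 + 1708)*(-719 + 1099))*((-1 + 63)/(69 + 63) - 4610) = (4028 + 435*380)*(62/132 - 4610) = (4028 + 165300)*((1/132)*62 - 4610) = 169328*(31/66 - 4610) = 169328*(-304229/66) = -25757244056/33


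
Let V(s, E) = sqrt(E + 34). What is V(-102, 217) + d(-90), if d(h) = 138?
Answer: 138 + sqrt(251) ≈ 153.84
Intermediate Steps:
V(s, E) = sqrt(34 + E)
V(-102, 217) + d(-90) = sqrt(34 + 217) + 138 = sqrt(251) + 138 = 138 + sqrt(251)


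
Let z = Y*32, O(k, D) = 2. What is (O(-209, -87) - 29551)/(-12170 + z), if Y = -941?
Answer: 29549/42282 ≈ 0.69886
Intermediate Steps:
z = -30112 (z = -941*32 = -30112)
(O(-209, -87) - 29551)/(-12170 + z) = (2 - 29551)/(-12170 - 30112) = -29549/(-42282) = -29549*(-1/42282) = 29549/42282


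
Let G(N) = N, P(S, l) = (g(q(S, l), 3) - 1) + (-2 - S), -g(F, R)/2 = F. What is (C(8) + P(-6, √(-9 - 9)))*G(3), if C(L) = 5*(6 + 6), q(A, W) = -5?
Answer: 219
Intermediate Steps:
g(F, R) = -2*F
P(S, l) = 7 - S (P(S, l) = (-2*(-5) - 1) + (-2 - S) = (10 - 1) + (-2 - S) = 9 + (-2 - S) = 7 - S)
C(L) = 60 (C(L) = 5*12 = 60)
(C(8) + P(-6, √(-9 - 9)))*G(3) = (60 + (7 - 1*(-6)))*3 = (60 + (7 + 6))*3 = (60 + 13)*3 = 73*3 = 219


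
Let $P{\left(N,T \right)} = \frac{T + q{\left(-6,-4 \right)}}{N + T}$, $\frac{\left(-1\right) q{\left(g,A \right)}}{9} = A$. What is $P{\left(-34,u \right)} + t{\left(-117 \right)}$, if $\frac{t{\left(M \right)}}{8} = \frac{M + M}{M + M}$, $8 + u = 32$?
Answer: $2$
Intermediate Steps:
$u = 24$ ($u = -8 + 32 = 24$)
$q{\left(g,A \right)} = - 9 A$
$t{\left(M \right)} = 8$ ($t{\left(M \right)} = 8 \frac{M + M}{M + M} = 8 \frac{2 M}{2 M} = 8 \cdot 2 M \frac{1}{2 M} = 8 \cdot 1 = 8$)
$P{\left(N,T \right)} = \frac{36 + T}{N + T}$ ($P{\left(N,T \right)} = \frac{T - -36}{N + T} = \frac{T + 36}{N + T} = \frac{36 + T}{N + T}$)
$P{\left(-34,u \right)} + t{\left(-117 \right)} = \frac{36 + 24}{-34 + 24} + 8 = \frac{1}{-10} \cdot 60 + 8 = \left(- \frac{1}{10}\right) 60 + 8 = -6 + 8 = 2$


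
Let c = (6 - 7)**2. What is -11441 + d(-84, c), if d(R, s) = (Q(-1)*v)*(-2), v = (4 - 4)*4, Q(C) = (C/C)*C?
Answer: -11441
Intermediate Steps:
Q(C) = C (Q(C) = 1*C = C)
v = 0 (v = 0*4 = 0)
c = 1 (c = (-1)**2 = 1)
d(R, s) = 0 (d(R, s) = -1*0*(-2) = 0*(-2) = 0)
-11441 + d(-84, c) = -11441 + 0 = -11441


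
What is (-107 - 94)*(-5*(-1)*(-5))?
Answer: 5025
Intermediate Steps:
(-107 - 94)*(-5*(-1)*(-5)) = -1005*(-5) = -201*(-25) = 5025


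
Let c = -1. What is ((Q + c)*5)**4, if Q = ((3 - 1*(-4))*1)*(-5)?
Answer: 1049760000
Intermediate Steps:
Q = -35 (Q = ((3 + 4)*1)*(-5) = (7*1)*(-5) = 7*(-5) = -35)
((Q + c)*5)**4 = ((-35 - 1)*5)**4 = (-36*5)**4 = (-180)**4 = 1049760000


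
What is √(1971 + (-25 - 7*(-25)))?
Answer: √2121 ≈ 46.054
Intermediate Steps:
√(1971 + (-25 - 7*(-25))) = √(1971 + (-25 + 175)) = √(1971 + 150) = √2121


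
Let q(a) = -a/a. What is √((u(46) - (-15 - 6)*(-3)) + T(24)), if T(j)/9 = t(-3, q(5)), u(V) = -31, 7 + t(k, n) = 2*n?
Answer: 5*I*√7 ≈ 13.229*I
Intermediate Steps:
q(a) = -1 (q(a) = -1*1 = -1)
t(k, n) = -7 + 2*n
T(j) = -81 (T(j) = 9*(-7 + 2*(-1)) = 9*(-7 - 2) = 9*(-9) = -81)
√((u(46) - (-15 - 6)*(-3)) + T(24)) = √((-31 - (-15 - 6)*(-3)) - 81) = √((-31 - (-21)*(-3)) - 81) = √((-31 - 1*63) - 81) = √((-31 - 63) - 81) = √(-94 - 81) = √(-175) = 5*I*√7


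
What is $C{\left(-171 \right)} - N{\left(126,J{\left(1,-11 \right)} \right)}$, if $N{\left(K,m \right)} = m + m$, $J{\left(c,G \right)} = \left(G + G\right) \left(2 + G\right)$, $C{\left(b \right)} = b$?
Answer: $-567$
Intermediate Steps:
$J{\left(c,G \right)} = 2 G \left(2 + G\right)$
$N{\left(K,m \right)} = 2 m$
$C{\left(-171 \right)} - N{\left(126,J{\left(1,-11 \right)} \right)} = -171 - 2 \cdot 2 \left(-11\right) \left(2 - 11\right) = -171 - 2 \cdot 2 \left(-11\right) \left(-9\right) = -171 - 2 \cdot 198 = -171 - 396 = -567$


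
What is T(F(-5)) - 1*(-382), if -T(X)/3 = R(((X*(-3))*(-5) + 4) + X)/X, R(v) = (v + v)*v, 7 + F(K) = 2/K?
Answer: 2033774/185 ≈ 10993.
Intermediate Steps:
F(K) = -7 + 2/K
R(v) = 2*v² (R(v) = (2*v)*v = 2*v²)
T(X) = -6*(4 + 16*X)²/X (T(X) = -3*2*(((X*(-3))*(-5) + 4) + X)²/X = -3*2*((-3*X*(-5) + 4) + X)²/X = -3*2*((15*X + 4) + X)²/X = -3*2*((4 + 15*X) + X)²/X = -3*2*(4 + 16*X)²/X = -6*(4 + 16*X)²/X)
T(F(-5)) - 1*(-382) = -96*(1 + 4*(-7 + 2/(-5)))²/(-7 + 2/(-5)) - 1*(-382) = -96*(1 + 4*(-7 + 2*(-⅕)))²/(-7 + 2*(-⅕)) + 382 = -96*(1 + 4*(-7 - ⅖))²/(-7 - ⅖) + 382 = -96*(1 + 4*(-37/5))²/(-37/5) + 382 = -96*(-5/37)*(1 - 148/5)² + 382 = -96*(-5/37)*(-143/5)² + 382 = -96*(-5/37)*20449/25 + 382 = 1963104/185 + 382 = 2033774/185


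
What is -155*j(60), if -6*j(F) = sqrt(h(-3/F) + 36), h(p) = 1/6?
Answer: 155*sqrt(1302)/36 ≈ 155.36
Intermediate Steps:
h(p) = 1/6 (h(p) = 1*(1/6) = 1/6)
j(F) = -sqrt(1302)/36 (j(F) = -sqrt(1/6 + 36)/6 = -sqrt(1302)/36)
-155*j(60) = -(-155)*sqrt(1302)/36 = 155*sqrt(1302)/36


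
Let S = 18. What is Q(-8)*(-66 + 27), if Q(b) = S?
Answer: -702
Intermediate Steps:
Q(b) = 18
Q(-8)*(-66 + 27) = 18*(-66 + 27) = 18*(-39) = -702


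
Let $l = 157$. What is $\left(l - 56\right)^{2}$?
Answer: $10201$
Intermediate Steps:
$\left(l - 56\right)^{2} = \left(157 - 56\right)^{2} = 101^{2} = 10201$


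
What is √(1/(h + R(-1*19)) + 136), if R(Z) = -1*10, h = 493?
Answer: √31727787/483 ≈ 11.662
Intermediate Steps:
R(Z) = -10
√(1/(h + R(-1*19)) + 136) = √(1/(493 - 10) + 136) = √(1/483 + 136) = √(65689/483) = √31727787/483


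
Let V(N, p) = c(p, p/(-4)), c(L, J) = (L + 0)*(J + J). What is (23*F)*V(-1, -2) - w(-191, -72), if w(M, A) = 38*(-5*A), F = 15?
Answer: -14370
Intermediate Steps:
c(L, J) = 2*J*L (c(L, J) = L*(2*J) = 2*J*L)
V(N, p) = -p**2/2 (V(N, p) = 2*(p/(-4))*p = 2*(p*(-1/4))*p = 2*(-p/4)*p = -p**2/2)
w(M, A) = -190*A
(23*F)*V(-1, -2) - w(-191, -72) = (23*15)*(-1/2*(-2)**2) - (-190)*(-72) = 345*(-1/2*4) - 1*13680 = 345*(-2) - 13680 = -690 - 13680 = -14370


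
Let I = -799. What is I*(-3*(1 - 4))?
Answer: -7191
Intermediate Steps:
I*(-3*(1 - 4)) = -(-2397)*(1 - 4) = -(-2397)*(-3) = -799*9 = -7191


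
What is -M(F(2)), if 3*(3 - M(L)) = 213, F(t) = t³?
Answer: 68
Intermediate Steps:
M(L) = -68 (M(L) = 3 - ⅓*213 = 3 - 71 = -68)
-M(F(2)) = -1*(-68) = 68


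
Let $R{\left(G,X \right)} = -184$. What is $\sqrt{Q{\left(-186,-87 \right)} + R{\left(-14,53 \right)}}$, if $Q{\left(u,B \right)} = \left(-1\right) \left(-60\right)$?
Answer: $2 i \sqrt{31} \approx 11.136 i$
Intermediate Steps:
$Q{\left(u,B \right)} = 60$
$\sqrt{Q{\left(-186,-87 \right)} + R{\left(-14,53 \right)}} = \sqrt{60 - 184} = \sqrt{-124} = 2 i \sqrt{31}$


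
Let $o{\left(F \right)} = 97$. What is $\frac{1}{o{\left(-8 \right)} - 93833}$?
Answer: $- \frac{1}{93736} \approx -1.0668 \cdot 10^{-5}$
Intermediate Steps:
$\frac{1}{o{\left(-8 \right)} - 93833} = \frac{1}{97 - 93833} = \frac{1}{-93736} = - \frac{1}{93736}$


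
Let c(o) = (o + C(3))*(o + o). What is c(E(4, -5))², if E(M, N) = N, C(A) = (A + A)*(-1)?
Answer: 12100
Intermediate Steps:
C(A) = -2*A (C(A) = (2*A)*(-1) = -2*A)
c(o) = 2*o*(-6 + o) (c(o) = (o - 2*3)*(o + o) = (o - 6)*(2*o) = (-6 + o)*(2*o) = 2*o*(-6 + o))
c(E(4, -5))² = (2*(-5)*(-6 - 5))² = (2*(-5)*(-11))² = 110² = 12100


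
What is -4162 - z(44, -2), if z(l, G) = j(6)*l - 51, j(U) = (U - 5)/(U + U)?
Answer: -12344/3 ≈ -4114.7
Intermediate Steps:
j(U) = (-5 + U)/(2*U) (j(U) = (-5 + U)/((2*U)) = (-5 + U)*(1/(2*U)) = (-5 + U)/(2*U))
z(l, G) = -51 + l/12 (z(l, G) = ((1/2)*(-5 + 6)/6)*l - 51 = ((1/2)*(1/6)*1)*l - 51 = l/12 - 51 = -51 + l/12)
-4162 - z(44, -2) = -4162 - (-51 + (1/12)*44) = -4162 - (-51 + 11/3) = -4162 - 1*(-142/3) = -4162 + 142/3 = -12344/3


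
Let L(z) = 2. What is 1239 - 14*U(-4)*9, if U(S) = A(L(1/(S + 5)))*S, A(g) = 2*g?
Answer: 3255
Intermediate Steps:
U(S) = 4*S (U(S) = (2*2)*S = 4*S)
1239 - 14*U(-4)*9 = 1239 - 14*(4*(-4))*9 = 1239 - 14*(-16)*9 = 1239 - (-224)*9 = 1239 - 1*(-2016) = 1239 + 2016 = 3255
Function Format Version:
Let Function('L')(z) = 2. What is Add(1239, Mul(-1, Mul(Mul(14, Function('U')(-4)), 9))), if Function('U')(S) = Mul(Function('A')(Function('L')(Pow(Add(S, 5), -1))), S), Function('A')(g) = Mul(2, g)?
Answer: 3255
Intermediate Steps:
Function('U')(S) = Mul(4, S) (Function('U')(S) = Mul(Mul(2, 2), S) = Mul(4, S))
Add(1239, Mul(-1, Mul(Mul(14, Function('U')(-4)), 9))) = Add(1239, Mul(-1, Mul(Mul(14, Mul(4, -4)), 9))) = Add(1239, Mul(-1, Mul(Mul(14, -16), 9))) = Add(1239, Mul(-1, Mul(-224, 9))) = Add(1239, Mul(-1, -2016)) = Add(1239, 2016) = 3255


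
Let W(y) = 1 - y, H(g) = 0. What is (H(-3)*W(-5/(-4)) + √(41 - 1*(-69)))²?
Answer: 110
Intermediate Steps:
(H(-3)*W(-5/(-4)) + √(41 - 1*(-69)))² = (0*(1 - (-5)/(-4)) + √(41 - 1*(-69)))² = (0*(1 - (-5)*(-1)/4) + √(41 + 69))² = (0*(1 - 1*5/4) + √110)² = (0*(1 - 5/4) + √110)² = (0*(-¼) + √110)² = (0 + √110)² = (√110)² = 110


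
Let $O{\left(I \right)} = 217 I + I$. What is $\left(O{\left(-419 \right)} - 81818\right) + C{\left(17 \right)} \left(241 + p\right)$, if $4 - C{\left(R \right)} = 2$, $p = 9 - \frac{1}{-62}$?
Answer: $- \frac{5352459}{31} \approx -1.7266 \cdot 10^{5}$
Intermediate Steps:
$p = \frac{559}{62}$ ($p = 9 - - \frac{1}{62} = 9 + \frac{1}{62} = \frac{559}{62} \approx 9.0161$)
$C{\left(R \right)} = 2$ ($C{\left(R \right)} = 4 - 2 = 2$)
$O{\left(I \right)} = 218 I$
$\left(O{\left(-419 \right)} - 81818\right) + C{\left(17 \right)} \left(241 + p\right) = \left(218 \left(-419\right) - 81818\right) + 2 \left(241 + \frac{559}{62}\right) = \left(-91342 - 81818\right) + 2 \cdot \frac{15501}{62} = -173160 + \frac{15501}{31} = - \frac{5352459}{31}$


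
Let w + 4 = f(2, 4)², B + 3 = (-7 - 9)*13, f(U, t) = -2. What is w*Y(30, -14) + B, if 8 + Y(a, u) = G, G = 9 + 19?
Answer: -211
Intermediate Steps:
B = -211 (B = -3 + (-7 - 9)*13 = -3 - 16*13 = -3 - 208 = -211)
G = 28
w = 0 (w = -4 + (-2)² = -4 + 4 = 0)
Y(a, u) = 20 (Y(a, u) = -8 + 28 = 20)
w*Y(30, -14) + B = 0*20 - 211 = 0 - 211 = -211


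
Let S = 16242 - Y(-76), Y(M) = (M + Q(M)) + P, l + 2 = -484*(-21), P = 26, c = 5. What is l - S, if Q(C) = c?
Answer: -6125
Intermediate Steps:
Q(C) = 5
l = 10162 (l = -2 - 484*(-21) = -2 + 10164 = 10162)
Y(M) = 31 + M (Y(M) = (M + 5) + 26 = (5 + M) + 26 = 31 + M)
S = 16287 (S = 16242 - (31 - 76) = 16242 - 1*(-45) = 16242 + 45 = 16287)
l - S = 10162 - 1*16287 = 10162 - 16287 = -6125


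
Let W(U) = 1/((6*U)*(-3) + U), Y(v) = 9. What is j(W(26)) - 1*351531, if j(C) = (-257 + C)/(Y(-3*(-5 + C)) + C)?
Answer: -1398152382/3977 ≈ -3.5156e+5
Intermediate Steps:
W(U) = -1/(17*U) (W(U) = 1/(-18*U + U) = 1/(-17*U) = -1/(17*U))
j(C) = (-257 + C)/(9 + C)
j(W(26)) - 1*351531 = (-257 - 1/17/26)/(9 - 1/17/26) - 1*351531 = (-257 - 1/17*1/26)/(9 - 1/17*1/26) - 351531 = (-257 - 1/442)/(9 - 1/442) - 351531 = -113595/442/(3977/442) - 351531 = (442/3977)*(-113595/442) - 351531 = -113595/3977 - 351531 = -1398152382/3977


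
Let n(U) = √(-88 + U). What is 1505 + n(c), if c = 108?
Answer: 1505 + 2*√5 ≈ 1509.5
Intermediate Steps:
1505 + n(c) = 1505 + √(-88 + 108) = 1505 + √20 = 1505 + 2*√5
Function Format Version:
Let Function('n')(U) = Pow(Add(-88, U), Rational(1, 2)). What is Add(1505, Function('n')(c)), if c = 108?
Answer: Add(1505, Mul(2, Pow(5, Rational(1, 2)))) ≈ 1509.5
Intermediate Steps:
Add(1505, Function('n')(c)) = Add(1505, Pow(Add(-88, 108), Rational(1, 2))) = Add(1505, Pow(20, Rational(1, 2))) = Add(1505, Mul(2, Pow(5, Rational(1, 2))))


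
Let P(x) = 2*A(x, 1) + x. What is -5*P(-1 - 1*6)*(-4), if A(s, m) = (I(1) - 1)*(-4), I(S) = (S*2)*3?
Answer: -940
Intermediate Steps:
I(S) = 6*S (I(S) = (2*S)*3 = 6*S)
A(s, m) = -20 (A(s, m) = (6*1 - 1)*(-4) = (6 - 1)*(-4) = 5*(-4) = -20)
P(x) = -40 + x (P(x) = 2*(-20) + x = -40 + x)
-5*P(-1 - 1*6)*(-4) = -5*(-40 + (-1 - 1*6))*(-4) = -5*(-40 + (-1 - 6))*(-4) = -5*(-40 - 7)*(-4) = -5*(-47)*(-4) = 235*(-4) = -940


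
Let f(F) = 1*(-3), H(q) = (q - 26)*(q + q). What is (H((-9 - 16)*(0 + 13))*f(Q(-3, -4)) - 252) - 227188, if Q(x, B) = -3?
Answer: -911890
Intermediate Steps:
H(q) = 2*q*(-26 + q) (H(q) = (-26 + q)*(2*q) = 2*q*(-26 + q))
f(F) = -3
(H((-9 - 16)*(0 + 13))*f(Q(-3, -4)) - 252) - 227188 = ((2*((-9 - 16)*(0 + 13))*(-26 + (-9 - 16)*(0 + 13)))*(-3) - 252) - 227188 = ((2*(-25*13)*(-26 - 25*13))*(-3) - 252) - 227188 = ((2*(-325)*(-26 - 325))*(-3) - 252) - 227188 = ((2*(-325)*(-351))*(-3) - 252) - 227188 = (228150*(-3) - 252) - 227188 = (-684450 - 252) - 227188 = -684702 - 227188 = -911890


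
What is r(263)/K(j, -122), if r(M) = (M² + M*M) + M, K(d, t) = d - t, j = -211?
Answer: -138601/89 ≈ -1557.3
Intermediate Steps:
r(M) = M + 2*M² (r(M) = (M² + M²) + M = 2*M² + M = M + 2*M²)
r(263)/K(j, -122) = (263*(1 + 2*263))/(-211 - 1*(-122)) = (263*(1 + 526))/(-211 + 122) = (263*527)/(-89) = 138601*(-1/89) = -138601/89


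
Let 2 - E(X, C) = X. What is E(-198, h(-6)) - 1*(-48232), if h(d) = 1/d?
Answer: 48432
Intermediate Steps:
E(X, C) = 2 - X
E(-198, h(-6)) - 1*(-48232) = (2 - 1*(-198)) - 1*(-48232) = (2 + 198) + 48232 = 200 + 48232 = 48432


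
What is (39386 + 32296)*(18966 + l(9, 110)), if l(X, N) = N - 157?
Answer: 1356151758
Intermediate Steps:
l(X, N) = -157 + N
(39386 + 32296)*(18966 + l(9, 110)) = (39386 + 32296)*(18966 + (-157 + 110)) = 71682*(18966 - 47) = 71682*18919 = 1356151758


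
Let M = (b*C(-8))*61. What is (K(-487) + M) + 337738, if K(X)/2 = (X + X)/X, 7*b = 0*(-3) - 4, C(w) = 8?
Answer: 2362242/7 ≈ 3.3746e+5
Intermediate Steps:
b = -4/7 (b = (0*(-3) - 4)/7 = (0 - 4)/7 = (1/7)*(-4) = -4/7 ≈ -0.57143)
K(X) = 4 (K(X) = 2*((X + X)/X) = 2*((2*X)/X) = 2*2 = 4)
M = -1952/7 (M = -4/7*8*61 = -32/7*61 = -1952/7 ≈ -278.86)
(K(-487) + M) + 337738 = (4 - 1952/7) + 337738 = -1924/7 + 337738 = 2362242/7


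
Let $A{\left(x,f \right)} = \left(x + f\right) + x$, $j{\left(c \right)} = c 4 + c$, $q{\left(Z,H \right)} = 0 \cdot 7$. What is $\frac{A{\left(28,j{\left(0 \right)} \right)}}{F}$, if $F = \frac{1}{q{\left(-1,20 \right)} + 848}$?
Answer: $47488$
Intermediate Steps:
$q{\left(Z,H \right)} = 0$
$j{\left(c \right)} = 5 c$ ($j{\left(c \right)} = 4 c + c = 5 c$)
$A{\left(x,f \right)} = f + 2 x$ ($A{\left(x,f \right)} = \left(f + x\right) + x = f + 2 x$)
$F = \frac{1}{848}$ ($F = \frac{1}{0 + 848} = \frac{1}{848} \approx 0.0011792$)
$\frac{A{\left(28,j{\left(0 \right)} \right)}}{F} = \left(5 \cdot 0 + 2 \cdot 28\right) \frac{1}{\frac{1}{848}} = \left(0 + 56\right) 848 = 56 \cdot 848 = 47488$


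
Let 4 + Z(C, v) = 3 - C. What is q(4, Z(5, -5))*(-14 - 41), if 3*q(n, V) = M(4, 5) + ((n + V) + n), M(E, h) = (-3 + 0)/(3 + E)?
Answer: -605/21 ≈ -28.810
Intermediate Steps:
M(E, h) = -3/(3 + E)
Z(C, v) = -1 - C (Z(C, v) = -4 + (3 - C) = -1 - C)
q(n, V) = -⅐ + V/3 + 2*n/3 (q(n, V) = (-3/(3 + 4) + ((n + V) + n))/3 = (-3/7 + ((V + n) + n))/3 = (-3*⅐ + (V + 2*n))/3 = (-3/7 + (V + 2*n))/3 = (-3/7 + V + 2*n)/3 = -⅐ + V/3 + 2*n/3)
q(4, Z(5, -5))*(-14 - 41) = (-⅐ + (-1 - 1*5)/3 + (⅔)*4)*(-14 - 41) = (-⅐ + (-1 - 5)/3 + 8/3)*(-55) = (-⅐ + (⅓)*(-6) + 8/3)*(-55) = (-⅐ - 2 + 8/3)*(-55) = (11/21)*(-55) = -605/21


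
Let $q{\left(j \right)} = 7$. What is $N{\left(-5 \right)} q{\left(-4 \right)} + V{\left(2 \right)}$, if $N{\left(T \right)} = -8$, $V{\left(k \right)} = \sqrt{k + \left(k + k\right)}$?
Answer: $-56 + \sqrt{6} \approx -53.551$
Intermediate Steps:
$V{\left(k \right)} = \sqrt{3} \sqrt{k}$ ($V{\left(k \right)} = \sqrt{k + 2 k} = \sqrt{3 k} = \sqrt{3} \sqrt{k}$)
$N{\left(-5 \right)} q{\left(-4 \right)} + V{\left(2 \right)} = \left(-8\right) 7 + \sqrt{3} \sqrt{2} = -56 + \sqrt{6}$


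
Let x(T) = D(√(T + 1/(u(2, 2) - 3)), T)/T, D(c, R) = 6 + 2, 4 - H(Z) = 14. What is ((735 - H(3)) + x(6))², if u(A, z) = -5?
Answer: 5013121/9 ≈ 5.5701e+5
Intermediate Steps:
H(Z) = -10 (H(Z) = 4 - 1*14 = 4 - 14 = -10)
D(c, R) = 8
x(T) = 8/T
((735 - H(3)) + x(6))² = ((735 - 1*(-10)) + 8/6)² = ((735 + 10) + 8*(⅙))² = (745 + 4/3)² = (2239/3)² = 5013121/9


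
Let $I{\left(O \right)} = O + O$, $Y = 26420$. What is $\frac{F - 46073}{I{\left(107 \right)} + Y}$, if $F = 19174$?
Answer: $- \frac{26899}{26634} \approx -1.0099$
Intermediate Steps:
$I{\left(O \right)} = 2 O$
$\frac{F - 46073}{I{\left(107 \right)} + Y} = \frac{19174 - 46073}{2 \cdot 107 + 26420} = - \frac{26899}{214 + 26420} = - \frac{26899}{26634}$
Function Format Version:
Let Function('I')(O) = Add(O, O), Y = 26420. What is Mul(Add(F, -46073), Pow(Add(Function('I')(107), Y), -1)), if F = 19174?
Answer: Rational(-26899, 26634) ≈ -1.0099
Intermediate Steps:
Function('I')(O) = Mul(2, O)
Mul(Add(F, -46073), Pow(Add(Function('I')(107), Y), -1)) = Mul(Add(19174, -46073), Pow(Add(Mul(2, 107), 26420), -1)) = Mul(-26899, Pow(Add(214, 26420), -1)) = Mul(-26899, Pow(26634, -1)) = Mul(-26899, Rational(1, 26634)) = Rational(-26899, 26634)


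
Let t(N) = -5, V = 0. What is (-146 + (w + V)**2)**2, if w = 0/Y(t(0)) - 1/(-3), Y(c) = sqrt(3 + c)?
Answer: 1723969/81 ≈ 21284.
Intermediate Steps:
w = 1/3 (w = 0/(sqrt(3 - 5)) - 1/(-3) = 0/(sqrt(-2)) - 1*(-1/3) = 0/((I*sqrt(2))) + 1/3 = 0*(-I*sqrt(2)/2) + 1/3 = 0 + 1/3 = 1/3 ≈ 0.33333)
(-146 + (w + V)**2)**2 = (-146 + (1/3 + 0)**2)**2 = (-146 + (1/3)**2)**2 = (-146 + 1/9)**2 = (-1313/9)**2 = 1723969/81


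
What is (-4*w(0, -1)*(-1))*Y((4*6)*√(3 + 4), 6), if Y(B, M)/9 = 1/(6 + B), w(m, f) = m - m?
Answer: 0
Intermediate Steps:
w(m, f) = 0
Y(B, M) = 9/(6 + B)
(-4*w(0, -1)*(-1))*Y((4*6)*√(3 + 4), 6) = (-4*0*(-1))*(9/(6 + (4*6)*√(3 + 4))) = (0*(-1))*(9/(6 + 24*√7)) = 0*(9/(6 + 24*√7)) = 0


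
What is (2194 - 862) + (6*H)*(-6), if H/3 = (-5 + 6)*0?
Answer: 1332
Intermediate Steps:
H = 0 (H = 3*((-5 + 6)*0) = 3*(1*0) = 3*0 = 0)
(2194 - 862) + (6*H)*(-6) = (2194 - 862) + (6*0)*(-6) = 1332 + 0*(-6) = 1332 + 0 = 1332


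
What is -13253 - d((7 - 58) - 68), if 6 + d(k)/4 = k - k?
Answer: -13229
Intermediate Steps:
d(k) = -24 (d(k) = -24 + 4*(k - k) = -24 + 4*0 = -24 + 0 = -24)
-13253 - d((7 - 58) - 68) = -13253 - 1*(-24) = -13253 + 24 = -13229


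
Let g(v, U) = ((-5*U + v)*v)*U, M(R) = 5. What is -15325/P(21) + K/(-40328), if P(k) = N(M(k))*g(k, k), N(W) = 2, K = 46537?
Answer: -44215729/46684701 ≈ -0.94711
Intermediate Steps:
g(v, U) = U*v*(v - 5*U) (g(v, U) = ((v - 5*U)*v)*U = (v*(v - 5*U))*U = U*v*(v - 5*U))
P(k) = -8*k**3 (P(k) = 2*(k*k*(k - 5*k)) = 2*(k*k*(-4*k)) = 2*(-4*k**3) = -8*k**3)
-15325/P(21) + K/(-40328) = -15325/((-8*21**3)) + 46537/(-40328) = -15325/((-8*9261)) + 46537*(-1/40328) = -15325/(-74088) - 46537/40328 = -15325*(-1/74088) - 46537/40328 = 15325/74088 - 46537/40328 = -44215729/46684701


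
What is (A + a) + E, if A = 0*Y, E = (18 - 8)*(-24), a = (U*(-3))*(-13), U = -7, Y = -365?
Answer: -513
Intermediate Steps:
a = -273 (a = -7*(-3)*(-13) = 21*(-13) = -273)
E = -240 (E = 10*(-24) = -240)
A = 0 (A = 0*(-365) = 0)
(A + a) + E = (0 - 273) - 240 = -273 - 240 = -513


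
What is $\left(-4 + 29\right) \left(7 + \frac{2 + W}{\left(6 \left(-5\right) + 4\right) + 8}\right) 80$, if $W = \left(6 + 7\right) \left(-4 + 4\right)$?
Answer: $\frac{124000}{9} \approx 13778.0$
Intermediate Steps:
$W = 0$ ($W = 13 \cdot 0 = 0$)
$\left(-4 + 29\right) \left(7 + \frac{2 + W}{\left(6 \left(-5\right) + 4\right) + 8}\right) 80 = \left(-4 + 29\right) \left(7 + \frac{2 + 0}{\left(6 \left(-5\right) + 4\right) + 8}\right) 80 = 25 \left(7 + \frac{2}{\left(-30 + 4\right) + 8}\right) 80 = 25 \left(7 + \frac{2}{-26 + 8}\right) 80 = 25 \left(7 + \frac{2}{-18}\right) 80 = 25 \left(7 + 2 \left(- \frac{1}{18}\right)\right) 80 = 25 \left(7 - \frac{1}{9}\right) 80 = 25 \cdot \frac{62}{9} \cdot 80 = \frac{1550}{9} \cdot 80 = \frac{124000}{9}$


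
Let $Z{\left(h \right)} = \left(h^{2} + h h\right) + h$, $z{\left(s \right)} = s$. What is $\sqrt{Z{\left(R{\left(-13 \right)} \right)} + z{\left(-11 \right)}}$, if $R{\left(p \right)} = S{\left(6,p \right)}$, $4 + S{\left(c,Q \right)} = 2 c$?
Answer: $5 \sqrt{5} \approx 11.18$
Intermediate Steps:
$S{\left(c,Q \right)} = -4 + 2 c$
$R{\left(p \right)} = 8$ ($R{\left(p \right)} = -4 + 2 \cdot 6 = -4 + 12 = 8$)
$Z{\left(h \right)} = h + 2 h^{2}$ ($Z{\left(h \right)} = \left(h^{2} + h^{2}\right) + h = 2 h^{2} + h = h + 2 h^{2}$)
$\sqrt{Z{\left(R{\left(-13 \right)} \right)} + z{\left(-11 \right)}} = \sqrt{8 \left(1 + 2 \cdot 8\right) - 11} = \sqrt{8 \left(1 + 16\right) - 11} = \sqrt{8 \cdot 17 - 11} = \sqrt{136 - 11} = \sqrt{125} = 5 \sqrt{5}$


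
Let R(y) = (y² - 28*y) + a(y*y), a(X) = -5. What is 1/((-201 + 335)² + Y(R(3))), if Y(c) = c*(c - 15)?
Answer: 1/25556 ≈ 3.9130e-5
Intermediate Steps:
R(y) = -5 + y² - 28*y (R(y) = (y² - 28*y) - 5 = -5 + y² - 28*y)
Y(c) = c*(-15 + c)
1/((-201 + 335)² + Y(R(3))) = 1/((-201 + 335)² + (-5 + 3² - 28*3)*(-15 + (-5 + 3² - 28*3))) = 1/(134² + (-5 + 9 - 84)*(-15 + (-5 + 9 - 84))) = 1/(17956 - 80*(-15 - 80)) = 1/(17956 - 80*(-95)) = 1/(17956 + 7600) = 1/25556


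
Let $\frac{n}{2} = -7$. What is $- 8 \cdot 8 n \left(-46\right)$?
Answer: $-41216$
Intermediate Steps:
$n = -14$ ($n = 2 \left(-7\right) = -14$)
$- 8 \cdot 8 n \left(-46\right) = - 8 \cdot 8 \left(-14\right) \left(-46\right) = \left(-8\right) \left(-112\right) \left(-46\right) = 896 \left(-46\right) = -41216$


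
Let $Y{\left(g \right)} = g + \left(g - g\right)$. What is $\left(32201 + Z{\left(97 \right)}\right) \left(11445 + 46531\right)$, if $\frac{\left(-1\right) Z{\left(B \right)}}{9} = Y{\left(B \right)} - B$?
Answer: $1866885176$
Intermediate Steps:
$Y{\left(g \right)} = g$ ($Y{\left(g \right)} = g + 0 = g$)
$Z{\left(B \right)} = 0$ ($Z{\left(B \right)} = - 9 \left(B - B\right) = \left(-9\right) 0 = 0$)
$\left(32201 + Z{\left(97 \right)}\right) \left(11445 + 46531\right) = \left(32201 + 0\right) \left(11445 + 46531\right) = 32201 \cdot 57976 = 1866885176$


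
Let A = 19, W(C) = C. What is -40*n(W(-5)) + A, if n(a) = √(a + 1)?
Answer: 19 - 80*I ≈ 19.0 - 80.0*I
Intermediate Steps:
n(a) = √(1 + a)
-40*n(W(-5)) + A = -40*√(1 - 5) + 19 = -80*I + 19 = 19 - 80*I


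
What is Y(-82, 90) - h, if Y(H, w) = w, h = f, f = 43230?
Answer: -43140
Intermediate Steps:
h = 43230
Y(-82, 90) - h = 90 - 1*43230 = 90 - 43230 = -43140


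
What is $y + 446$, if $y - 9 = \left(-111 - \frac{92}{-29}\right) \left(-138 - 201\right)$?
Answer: $\frac{1073248}{29} \approx 37009.0$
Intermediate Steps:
$y = \frac{1060314}{29}$ ($y = 9 + \left(-111 - \frac{92}{-29}\right) \left(-138 - 201\right) = 9 + \left(-111 - - \frac{92}{29}\right) \left(-339\right) = 9 + \left(-111 + \frac{92}{29}\right) \left(-339\right) = 9 - - \frac{1060053}{29} = 9 + \frac{1060053}{29} = \frac{1060314}{29} \approx 36563.0$)
$y + 446 = \frac{1060314}{29} + 446 = \frac{1073248}{29}$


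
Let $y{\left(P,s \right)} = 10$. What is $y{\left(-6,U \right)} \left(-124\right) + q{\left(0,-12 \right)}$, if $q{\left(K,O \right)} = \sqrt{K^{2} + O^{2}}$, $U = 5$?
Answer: $-1228$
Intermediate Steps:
$y{\left(-6,U \right)} \left(-124\right) + q{\left(0,-12 \right)} = 10 \left(-124\right) + \sqrt{0^{2} + \left(-12\right)^{2}} = -1240 + \sqrt{0 + 144} = -1240 + \sqrt{144} = -1240 + 12 = -1228$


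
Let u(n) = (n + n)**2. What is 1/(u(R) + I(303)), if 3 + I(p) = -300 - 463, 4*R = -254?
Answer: 1/15363 ≈ 6.5091e-5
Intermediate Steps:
R = -127/2 (R = (1/4)*(-254) = -127/2 ≈ -63.500)
u(n) = 4*n**2 (u(n) = (2*n)**2 = 4*n**2)
I(p) = -766 (I(p) = -3 + (-300 - 463) = -3 - 763 = -766)
1/(u(R) + I(303)) = 1/(4*(-127/2)**2 - 766) = 1/(4*(16129/4) - 766) = 1/(16129 - 766) = 1/15363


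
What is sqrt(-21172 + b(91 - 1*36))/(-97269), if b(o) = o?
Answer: -I*sqrt(21117)/97269 ≈ -0.001494*I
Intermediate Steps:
sqrt(-21172 + b(91 - 1*36))/(-97269) = sqrt(-21172 + (91 - 1*36))/(-97269) = sqrt(-21172 + (91 - 36))*(-1/97269) = sqrt(-21172 + 55)*(-1/97269) = sqrt(-21117)*(-1/97269) = (I*sqrt(21117))*(-1/97269) = -I*sqrt(21117)/97269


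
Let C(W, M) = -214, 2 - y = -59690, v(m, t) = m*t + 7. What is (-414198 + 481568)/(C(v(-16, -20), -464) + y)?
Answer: 33685/29739 ≈ 1.1327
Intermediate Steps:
v(m, t) = 7 + m*t
y = 59692 (y = 2 - 1*(-59690) = 2 + 59690 = 59692)
(-414198 + 481568)/(C(v(-16, -20), -464) + y) = (-414198 + 481568)/(-214 + 59692) = 67370/59478 = 67370*(1/59478) = 33685/29739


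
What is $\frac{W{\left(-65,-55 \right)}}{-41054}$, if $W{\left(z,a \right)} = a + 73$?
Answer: $- \frac{9}{20527} \approx -0.00043845$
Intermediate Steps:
$W{\left(z,a \right)} = 73 + a$
$\frac{W{\left(-65,-55 \right)}}{-41054} = \frac{73 - 55}{-41054} = 18 \left(- \frac{1}{41054}\right) = - \frac{9}{20527}$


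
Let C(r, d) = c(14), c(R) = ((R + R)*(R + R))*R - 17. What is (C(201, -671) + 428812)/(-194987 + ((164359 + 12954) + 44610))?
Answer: 439771/26936 ≈ 16.327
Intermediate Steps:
c(R) = -17 + 4*R³ (c(R) = ((2*R)*(2*R))*R - 17 = (4*R²)*R - 17 = 4*R³ - 17 = -17 + 4*R³)
C(r, d) = 10959 (C(r, d) = -17 + 4*14³ = -17 + 4*2744 = -17 + 10976 = 10959)
(C(201, -671) + 428812)/(-194987 + ((164359 + 12954) + 44610)) = (10959 + 428812)/(-194987 + ((164359 + 12954) + 44610)) = 439771/(-194987 + (177313 + 44610)) = 439771/(-194987 + 221923) = 439771/26936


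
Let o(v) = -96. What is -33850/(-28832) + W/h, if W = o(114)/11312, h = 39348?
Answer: 39236424817/33419935248 ≈ 1.1740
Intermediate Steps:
W = -6/707 (W = -96/11312 = -96*1/11312 = -6/707 ≈ -0.0084866)
-33850/(-28832) + W/h = -33850/(-28832) - 6/707/39348 = -33850*(-1/28832) - 6/707*1/39348 = 16925/14416 - 1/4636506 = 39236424817/33419935248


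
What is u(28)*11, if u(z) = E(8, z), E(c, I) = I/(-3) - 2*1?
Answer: -374/3 ≈ -124.67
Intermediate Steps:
E(c, I) = -2 - I/3 (E(c, I) = I*(-1/3) - 2 = -I/3 - 2 = -2 - I/3)
u(z) = -2 - z/3
u(28)*11 = (-2 - 1/3*28)*11 = (-2 - 28/3)*11 = -34/3*11 = -374/3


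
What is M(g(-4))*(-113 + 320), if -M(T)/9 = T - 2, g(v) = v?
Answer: 11178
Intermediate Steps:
M(T) = 18 - 9*T (M(T) = -9*(T - 2) = -9*(-2 + T) = 18 - 9*T)
M(g(-4))*(-113 + 320) = (18 - 9*(-4))*(-113 + 320) = (18 + 36)*207 = 54*207 = 11178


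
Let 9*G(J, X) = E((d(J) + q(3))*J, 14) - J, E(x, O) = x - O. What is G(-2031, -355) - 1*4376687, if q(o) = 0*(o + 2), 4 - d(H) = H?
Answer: -43521251/9 ≈ -4.8357e+6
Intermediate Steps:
d(H) = 4 - H
q(o) = 0 (q(o) = 0*(2 + o) = 0)
G(J, X) = -14/9 - J/9 + J*(4 - J)/9 (G(J, X) = ((((4 - J) + 0)*J - 1*14) - J)/9 = (((4 - J)*J - 14) - J)/9 = ((J*(4 - J) - 14) - J)/9 = ((-14 + J*(4 - J)) - J)/9 = (-14 - J + J*(4 - J))/9 = -14/9 - J/9 + J*(4 - J)/9)
G(-2031, -355) - 1*4376687 = (-14/9 - ⅑*(-2031)² + (⅓)*(-2031)) - 1*4376687 = (-14/9 - ⅑*4124961 - 677) - 4376687 = (-14/9 - 458329 - 677) - 4376687 = -4131068/9 - 4376687 = -43521251/9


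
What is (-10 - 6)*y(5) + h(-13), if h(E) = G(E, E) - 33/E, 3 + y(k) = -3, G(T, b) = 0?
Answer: 1281/13 ≈ 98.538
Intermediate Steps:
y(k) = -6 (y(k) = -3 - 3 = -6)
h(E) = -33/E (h(E) = 0 - 33/E = -33/E)
(-10 - 6)*y(5) + h(-13) = (-10 - 6)*(-6) - 33/(-13) = -16*(-6) - 33*(-1/13) = 96 + 33/13 = 1281/13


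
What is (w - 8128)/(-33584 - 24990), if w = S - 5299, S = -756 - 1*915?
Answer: 7549/29287 ≈ 0.25776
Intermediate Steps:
S = -1671 (S = -756 - 915 = -1671)
w = -6970 (w = -1671 - 5299 = -6970)
(w - 8128)/(-33584 - 24990) = (-6970 - 8128)/(-33584 - 24990) = -15098/(-58574) = -15098*(-1/58574) = 7549/29287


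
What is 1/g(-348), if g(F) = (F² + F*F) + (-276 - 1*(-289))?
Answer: 1/242221 ≈ 4.1285e-6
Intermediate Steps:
g(F) = 13 + 2*F² (g(F) = (F² + F²) + (-276 + 289) = 2*F² + 13 = 13 + 2*F²)
1/g(-348) = 1/(13 + 2*(-348)²) = 1/(13 + 2*121104) = 1/(13 + 242208) = 1/242221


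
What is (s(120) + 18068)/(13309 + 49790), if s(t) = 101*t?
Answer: 30188/63099 ≈ 0.47842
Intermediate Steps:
(s(120) + 18068)/(13309 + 49790) = (101*120 + 18068)/(13309 + 49790) = (12120 + 18068)/63099 = 30188*(1/63099) = 30188/63099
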